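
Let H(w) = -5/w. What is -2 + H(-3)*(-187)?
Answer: -941/3 ≈ -313.67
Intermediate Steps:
-2 + H(-3)*(-187) = -2 - 5/(-3)*(-187) = -2 - 5*(-⅓)*(-187) = -2 + (5/3)*(-187) = -2 - 935/3 = -941/3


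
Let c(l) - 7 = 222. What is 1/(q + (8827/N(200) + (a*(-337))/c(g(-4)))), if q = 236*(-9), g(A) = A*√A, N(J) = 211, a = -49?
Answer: -48319/97123930 ≈ -0.00049750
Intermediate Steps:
g(A) = A^(3/2)
c(l) = 229 (c(l) = 7 + 222 = 229)
q = -2124
1/(q + (8827/N(200) + (a*(-337))/c(g(-4)))) = 1/(-2124 + (8827/211 - 49*(-337)/229)) = 1/(-2124 + (8827*(1/211) + 16513*(1/229))) = 1/(-2124 + (8827/211 + 16513/229)) = 1/(-2124 + 5505626/48319) = 1/(-97123930/48319) = -48319/97123930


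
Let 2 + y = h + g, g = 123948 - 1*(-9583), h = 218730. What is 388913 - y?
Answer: 36654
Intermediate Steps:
g = 133531 (g = 123948 + 9583 = 133531)
y = 352259 (y = -2 + (218730 + 133531) = -2 + 352261 = 352259)
388913 - y = 388913 - 1*352259 = 388913 - 352259 = 36654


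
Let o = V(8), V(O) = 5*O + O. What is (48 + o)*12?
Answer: 1152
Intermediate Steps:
V(O) = 6*O
o = 48 (o = 6*8 = 48)
(48 + o)*12 = (48 + 48)*12 = 96*12 = 1152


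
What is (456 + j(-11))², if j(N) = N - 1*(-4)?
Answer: 201601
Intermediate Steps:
j(N) = 4 + N (j(N) = N + 4 = 4 + N)
(456 + j(-11))² = (456 + (4 - 11))² = (456 - 7)² = 449² = 201601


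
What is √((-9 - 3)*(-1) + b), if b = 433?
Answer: √445 ≈ 21.095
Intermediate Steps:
√((-9 - 3)*(-1) + b) = √((-9 - 3)*(-1) + 433) = √(-12*(-1) + 433) = √(12 + 433) = √445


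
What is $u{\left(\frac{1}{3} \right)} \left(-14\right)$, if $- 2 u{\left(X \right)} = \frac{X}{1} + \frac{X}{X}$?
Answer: $\frac{28}{3} \approx 9.3333$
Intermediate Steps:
$u{\left(X \right)} = - \frac{1}{2} - \frac{X}{2}$ ($u{\left(X \right)} = - \frac{\frac{X}{1} + \frac{X}{X}}{2} = - \frac{X 1 + 1}{2} = - \frac{X + 1}{2} = - \frac{1 + X}{2} = - \frac{1}{2} - \frac{X}{2}$)
$u{\left(\frac{1}{3} \right)} \left(-14\right) = \left(- \frac{1}{2} - \frac{1}{2 \cdot 3}\right) \left(-14\right) = \left(- \frac{1}{2} - \frac{1}{6}\right) \left(-14\right) = \left(- \frac{2}{3}\right) \left(-14\right) = \frac{28}{3}$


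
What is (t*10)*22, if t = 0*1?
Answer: 0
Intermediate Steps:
t = 0
(t*10)*22 = (0*10)*22 = 0*22 = 0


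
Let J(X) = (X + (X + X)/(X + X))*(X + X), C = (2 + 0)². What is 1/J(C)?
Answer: 1/40 ≈ 0.025000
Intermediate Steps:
C = 4 (C = 2² = 4)
J(X) = 2*X*(1 + X) (J(X) = (X + (2*X)/((2*X)))*(2*X) = (X + (2*X)*(1/(2*X)))*(2*X) = (X + 1)*(2*X) = (1 + X)*(2*X) = 2*X*(1 + X))
1/J(C) = 1/(2*4*(1 + 4)) = 1/(2*4*5) = 1/40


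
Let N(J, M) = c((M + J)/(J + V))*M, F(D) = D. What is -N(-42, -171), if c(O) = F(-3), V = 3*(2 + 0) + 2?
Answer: -513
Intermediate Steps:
V = 8 (V = 3*2 + 2 = 6 + 2 = 8)
c(O) = -3
N(J, M) = -3*M
-N(-42, -171) = -(-3)*(-171) = -1*513 = -513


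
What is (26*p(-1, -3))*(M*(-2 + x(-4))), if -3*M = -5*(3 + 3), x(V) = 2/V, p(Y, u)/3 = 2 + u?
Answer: 1950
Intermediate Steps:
p(Y, u) = 6 + 3*u (p(Y, u) = 3*(2 + u) = 6 + 3*u)
M = 10 (M = -(-5)*(3 + 3)/3 = -(-5)*6/3 = -⅓*(-30) = 10)
(26*p(-1, -3))*(M*(-2 + x(-4))) = (26*(6 + 3*(-3)))*(10*(-2 + 2/(-4))) = (26*(6 - 9))*(10*(-2 + 2*(-¼))) = (26*(-3))*(10*(-2 - ½)) = -780*(-5)/2 = -78*(-25) = 1950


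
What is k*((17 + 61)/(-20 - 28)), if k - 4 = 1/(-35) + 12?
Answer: -7267/280 ≈ -25.954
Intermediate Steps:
k = 559/35 (k = 4 + (1/(-35) + 12) = 4 + (-1/35 + 12) = 4 + 419/35 = 559/35 ≈ 15.971)
k*((17 + 61)/(-20 - 28)) = 559*((17 + 61)/(-20 - 28))/35 = 559*(78/(-48))/35 = 559*(78*(-1/48))/35 = (559/35)*(-13/8) = -7267/280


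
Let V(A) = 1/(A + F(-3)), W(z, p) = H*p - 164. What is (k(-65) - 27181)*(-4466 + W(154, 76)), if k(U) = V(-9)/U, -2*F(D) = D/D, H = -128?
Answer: 481976996814/1235 ≈ 3.9026e+8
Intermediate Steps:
W(z, p) = -164 - 128*p (W(z, p) = -128*p - 164 = -164 - 128*p)
F(D) = -½ (F(D) = -D/(2*D) = -½*1 = -½)
V(A) = 1/(-½ + A) (V(A) = 1/(A - ½) = 1/(-½ + A))
k(U) = -2/(19*U) (k(U) = (2/(-1 + 2*(-9)))/U = (2/(-1 - 18))/U = (2/(-19))/U = (2*(-1/19))/U = -2/(19*U))
(k(-65) - 27181)*(-4466 + W(154, 76)) = (-2/19/(-65) - 27181)*(-4466 + (-164 - 128*76)) = (-2/19*(-1/65) - 27181)*(-4466 + (-164 - 9728)) = (2/1235 - 27181)*(-4466 - 9892) = -33568533/1235*(-14358) = 481976996814/1235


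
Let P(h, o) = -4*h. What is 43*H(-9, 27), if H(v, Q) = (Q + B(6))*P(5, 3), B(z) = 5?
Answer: -27520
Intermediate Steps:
H(v, Q) = -100 - 20*Q (H(v, Q) = (Q + 5)*(-4*5) = (5 + Q)*(-20) = -100 - 20*Q)
43*H(-9, 27) = 43*(-100 - 20*27) = 43*(-100 - 540) = 43*(-640) = -27520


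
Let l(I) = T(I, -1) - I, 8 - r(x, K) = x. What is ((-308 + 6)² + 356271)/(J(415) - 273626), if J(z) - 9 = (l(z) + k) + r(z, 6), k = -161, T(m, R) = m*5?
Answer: -17899/10901 ≈ -1.6420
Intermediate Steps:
T(m, R) = 5*m
r(x, K) = 8 - x
l(I) = 4*I (l(I) = 5*I - I = 4*I)
J(z) = -144 + 3*z (J(z) = 9 + ((4*z - 161) + (8 - z)) = 9 + ((-161 + 4*z) + (8 - z)) = 9 + (-153 + 3*z) = -144 + 3*z)
((-308 + 6)² + 356271)/(J(415) - 273626) = ((-308 + 6)² + 356271)/((-144 + 3*415) - 273626) = ((-302)² + 356271)/((-144 + 1245) - 273626) = (91204 + 356271)/(1101 - 273626) = 447475/(-272525) = 447475*(-1/272525) = -17899/10901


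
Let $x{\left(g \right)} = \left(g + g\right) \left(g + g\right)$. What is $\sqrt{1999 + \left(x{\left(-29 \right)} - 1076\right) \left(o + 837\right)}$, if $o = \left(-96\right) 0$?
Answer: $\sqrt{1917055} \approx 1384.6$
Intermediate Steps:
$o = 0$
$x{\left(g \right)} = 4 g^{2}$ ($x{\left(g \right)} = 2 g 2 g = 4 g^{2}$)
$\sqrt{1999 + \left(x{\left(-29 \right)} - 1076\right) \left(o + 837\right)} = \sqrt{1999 + \left(4 \left(-29\right)^{2} - 1076\right) \left(0 + 837\right)} = \sqrt{1999 + \left(4 \cdot 841 - 1076\right) 837} = \sqrt{1999 + \left(3364 - 1076\right) 837} = \sqrt{1999 + 2288 \cdot 837} = \sqrt{1999 + 1915056} = \sqrt{1917055}$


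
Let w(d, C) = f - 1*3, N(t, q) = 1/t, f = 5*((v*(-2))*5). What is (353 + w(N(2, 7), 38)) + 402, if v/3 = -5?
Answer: 1502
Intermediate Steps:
v = -15 (v = 3*(-5) = -15)
f = 750 (f = 5*(-15*(-2)*5) = 5*(30*5) = 5*150 = 750)
w(d, C) = 747 (w(d, C) = 750 - 1*3 = 750 - 3 = 747)
(353 + w(N(2, 7), 38)) + 402 = (353 + 747) + 402 = 1100 + 402 = 1502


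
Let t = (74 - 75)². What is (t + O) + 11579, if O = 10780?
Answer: 22360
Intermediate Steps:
t = 1 (t = (-1)² = 1)
(t + O) + 11579 = (1 + 10780) + 11579 = 10781 + 11579 = 22360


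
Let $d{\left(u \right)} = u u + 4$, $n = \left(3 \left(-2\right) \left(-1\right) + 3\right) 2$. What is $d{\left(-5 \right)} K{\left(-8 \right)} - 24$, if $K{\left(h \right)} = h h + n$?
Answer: $2354$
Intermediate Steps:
$n = 18$ ($n = \left(\left(-6\right) \left(-1\right) + 3\right) 2 = \left(6 + 3\right) 2 = 9 \cdot 2 = 18$)
$d{\left(u \right)} = 4 + u^{2}$ ($d{\left(u \right)} = u^{2} + 4 = 4 + u^{2}$)
$K{\left(h \right)} = 18 + h^{2}$ ($K{\left(h \right)} = h h + 18 = h^{2} + 18 = 18 + h^{2}$)
$d{\left(-5 \right)} K{\left(-8 \right)} - 24 = \left(4 + \left(-5\right)^{2}\right) \left(18 + \left(-8\right)^{2}\right) - 24 = \left(4 + 25\right) \left(18 + 64\right) - 24 = 29 \cdot 82 - 24 = 2378 - 24 = 2354$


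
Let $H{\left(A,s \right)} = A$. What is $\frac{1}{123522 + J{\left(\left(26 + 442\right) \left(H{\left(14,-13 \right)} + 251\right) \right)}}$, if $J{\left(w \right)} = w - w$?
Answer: $\frac{1}{123522} \approx 8.0957 \cdot 10^{-6}$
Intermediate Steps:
$J{\left(w \right)} = 0$
$\frac{1}{123522 + J{\left(\left(26 + 442\right) \left(H{\left(14,-13 \right)} + 251\right) \right)}} = \frac{1}{123522 + 0} = \frac{1}{123522}$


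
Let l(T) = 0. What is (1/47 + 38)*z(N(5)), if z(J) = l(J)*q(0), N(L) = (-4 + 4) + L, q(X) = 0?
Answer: 0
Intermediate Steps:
N(L) = L (N(L) = 0 + L = L)
z(J) = 0 (z(J) = 0*0 = 0)
(1/47 + 38)*z(N(5)) = (1/47 + 38)*0 = (1787/47)*0 = 0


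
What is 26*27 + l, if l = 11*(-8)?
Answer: 614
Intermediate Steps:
l = -88
26*27 + l = 26*27 - 88 = 702 - 88 = 614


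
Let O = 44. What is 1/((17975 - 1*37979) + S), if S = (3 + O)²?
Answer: -1/17795 ≈ -5.6196e-5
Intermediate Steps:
S = 2209 (S = (3 + 44)² = 47² = 2209)
1/((17975 - 1*37979) + S) = 1/((17975 - 1*37979) + 2209) = 1/((17975 - 37979) + 2209) = 1/(-20004 + 2209) = 1/(-17795) = -1/17795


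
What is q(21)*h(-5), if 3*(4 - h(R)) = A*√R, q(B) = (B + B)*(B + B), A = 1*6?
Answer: 7056 - 3528*I*√5 ≈ 7056.0 - 7888.9*I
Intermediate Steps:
A = 6
q(B) = 4*B² (q(B) = (2*B)*(2*B) = 4*B²)
h(R) = 4 - 2*√R
q(21)*h(-5) = (4*21²)*(4 - 2*I*√5) = (4*441)*(4 - 2*I*√5) = 1764*(4 - 2*I*√5) = 7056 - 3528*I*√5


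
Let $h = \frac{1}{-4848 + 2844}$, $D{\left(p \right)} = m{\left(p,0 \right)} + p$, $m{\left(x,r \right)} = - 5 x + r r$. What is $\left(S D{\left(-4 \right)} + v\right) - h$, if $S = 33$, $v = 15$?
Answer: $\frac{1088173}{2004} \approx 543.0$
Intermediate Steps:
$m{\left(x,r \right)} = r^{2} - 5 x$ ($m{\left(x,r \right)} = - 5 x + r^{2} = r^{2} - 5 x$)
$D{\left(p \right)} = - 4 p$ ($D{\left(p \right)} = \left(0^{2} - 5 p\right) + p = \left(0 - 5 p\right) + p = - 5 p + p = - 4 p$)
$h = - \frac{1}{2004}$ ($h = \frac{1}{-2004} = - \frac{1}{2004} \approx -0.000499$)
$\left(S D{\left(-4 \right)} + v\right) - h = \left(33 \left(\left(-4\right) \left(-4\right)\right) + 15\right) - - \frac{1}{2004} = \left(33 \cdot 16 + 15\right) + \frac{1}{2004} = \left(528 + 15\right) + \frac{1}{2004} = 543 + \frac{1}{2004} = \frac{1088173}{2004}$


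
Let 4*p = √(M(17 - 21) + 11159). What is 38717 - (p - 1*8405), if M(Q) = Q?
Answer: 47122 - √11155/4 ≈ 47096.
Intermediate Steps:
p = √11155/4 (p = √((17 - 21) + 11159)/4 = √(-4 + 11159)/4 = √11155/4 ≈ 26.404)
38717 - (p - 1*8405) = 38717 - (√11155/4 - 1*8405) = 38717 - (√11155/4 - 8405) = 38717 - (-8405 + √11155/4) = 38717 + (8405 - √11155/4) = 47122 - √11155/4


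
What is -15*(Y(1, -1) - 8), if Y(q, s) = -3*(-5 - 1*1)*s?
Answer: 390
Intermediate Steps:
Y(q, s) = 18*s (Y(q, s) = -3*(-5 - 1)*s = -(-18)*s = 18*s)
-15*(Y(1, -1) - 8) = -15*(18*(-1) - 8) = -15*(-18 - 8) = -15*(-26) = 390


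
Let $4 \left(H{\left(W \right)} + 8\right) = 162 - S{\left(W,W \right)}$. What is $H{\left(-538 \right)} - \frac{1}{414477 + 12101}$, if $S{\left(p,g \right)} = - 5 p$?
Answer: $- \frac{273009921}{426578} \approx -640.0$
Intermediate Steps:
$H{\left(W \right)} = \frac{65}{2} + \frac{5 W}{4}$ ($H{\left(W \right)} = -8 + \frac{162 - - 5 W}{4} = -8 + \frac{162 + 5 W}{4} = -8 + \left(\frac{81}{2} + \frac{5 W}{4}\right) = \frac{65}{2} + \frac{5 W}{4}$)
$H{\left(-538 \right)} - \frac{1}{414477 + 12101} = \left(\frac{65}{2} + \frac{5}{4} \left(-538\right)\right) - \frac{1}{414477 + 12101} = \left(\frac{65}{2} - \frac{1345}{2}\right) - \frac{1}{426578} = -640 - \frac{1}{426578} = - \frac{273009921}{426578}$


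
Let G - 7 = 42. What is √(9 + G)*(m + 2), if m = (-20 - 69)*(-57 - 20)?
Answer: 6855*√58 ≈ 52206.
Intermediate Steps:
G = 49 (G = 7 + 42 = 49)
m = 6853 (m = -89*(-77) = 6853)
√(9 + G)*(m + 2) = √(9 + 49)*(6853 + 2) = √58*6855 = 6855*√58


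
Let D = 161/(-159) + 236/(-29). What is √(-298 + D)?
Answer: I*√6530425581/4611 ≈ 17.526*I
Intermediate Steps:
D = -42193/4611 (D = 161*(-1/159) + 236*(-1/29) = -161/159 - 236/29 = -42193/4611 ≈ -9.1505)
√(-298 + D) = √(-298 - 42193/4611) = √(-1416271/4611) = I*√6530425581/4611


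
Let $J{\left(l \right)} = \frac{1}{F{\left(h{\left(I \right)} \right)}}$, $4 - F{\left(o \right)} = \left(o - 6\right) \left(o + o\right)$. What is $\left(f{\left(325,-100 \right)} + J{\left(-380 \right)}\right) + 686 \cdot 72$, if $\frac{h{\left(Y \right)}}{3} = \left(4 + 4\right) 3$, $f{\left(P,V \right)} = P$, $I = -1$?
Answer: $\frac{472311499}{9500} \approx 49717.0$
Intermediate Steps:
$h{\left(Y \right)} = 72$ ($h{\left(Y \right)} = 3 \left(4 + 4\right) 3 = 3 \cdot 8 \cdot 3 = 3 \cdot 24 = 72$)
$F{\left(o \right)} = 4 - 2 o \left(-6 + o\right)$ ($F{\left(o \right)} = 4 - \left(o - 6\right) \left(o + o\right) = 4 - \left(-6 + o\right) 2 o = 4 - 2 o \left(-6 + o\right)$)
$J{\left(l \right)} = - \frac{1}{9500}$ ($J{\left(l \right)} = \frac{1}{4 - 2 \cdot 72^{2} + 12 \cdot 72} = \frac{1}{4 - 10368 + 864} = \frac{1}{-9500} = - \frac{1}{9500}$)
$\left(f{\left(325,-100 \right)} + J{\left(-380 \right)}\right) + 686 \cdot 72 = \left(325 - \frac{1}{9500}\right) + 686 \cdot 72 = \frac{3087499}{9500} + 49392 = \frac{472311499}{9500}$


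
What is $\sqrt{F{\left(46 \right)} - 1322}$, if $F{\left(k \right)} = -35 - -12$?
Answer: $i \sqrt{1345} \approx 36.674 i$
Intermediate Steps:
$F{\left(k \right)} = -23$ ($F{\left(k \right)} = -35 + 12 = -23$)
$\sqrt{F{\left(46 \right)} - 1322} = \sqrt{-23 - 1322} = \sqrt{-1345} = i \sqrt{1345}$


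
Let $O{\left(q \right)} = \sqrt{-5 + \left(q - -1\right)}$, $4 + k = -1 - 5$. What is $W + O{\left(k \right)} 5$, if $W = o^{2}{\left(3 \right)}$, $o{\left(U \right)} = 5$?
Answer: $25 + 5 i \sqrt{14} \approx 25.0 + 18.708 i$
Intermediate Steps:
$k = -10$ ($k = -4 - 6 = -10$)
$W = 25$ ($W = 5^{2} = 25$)
$O{\left(q \right)} = \sqrt{-4 + q}$ ($O{\left(q \right)} = \sqrt{-5 + \left(q + 1\right)} = \sqrt{-5 + \left(1 + q\right)} = \sqrt{-4 + q}$)
$W + O{\left(k \right)} 5 = 25 + \sqrt{-4 - 10} \cdot 5 = 25 + \sqrt{-14} \cdot 5 = 25 + i \sqrt{14} \cdot 5 = 25 + 5 i \sqrt{14}$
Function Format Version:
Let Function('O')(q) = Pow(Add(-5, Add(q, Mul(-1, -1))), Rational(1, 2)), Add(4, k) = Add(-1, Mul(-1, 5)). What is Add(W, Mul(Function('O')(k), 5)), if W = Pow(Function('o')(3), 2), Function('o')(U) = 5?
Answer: Add(25, Mul(5, I, Pow(14, Rational(1, 2)))) ≈ Add(25.000, Mul(18.708, I))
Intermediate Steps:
k = -10 (k = Add(-4, Add(-1, Mul(-1, 5))) = Add(-4, Add(-1, -5)) = Add(-4, -6) = -10)
W = 25 (W = Pow(5, 2) = 25)
Function('O')(q) = Pow(Add(-4, q), Rational(1, 2)) (Function('O')(q) = Pow(Add(-5, Add(q, 1)), Rational(1, 2)) = Pow(Add(-5, Add(1, q)), Rational(1, 2)) = Pow(Add(-4, q), Rational(1, 2)))
Add(W, Mul(Function('O')(k), 5)) = Add(25, Mul(Pow(Add(-4, -10), Rational(1, 2)), 5)) = Add(25, Mul(Pow(-14, Rational(1, 2)), 5)) = Add(25, Mul(Mul(I, Pow(14, Rational(1, 2))), 5)) = Add(25, Mul(5, I, Pow(14, Rational(1, 2))))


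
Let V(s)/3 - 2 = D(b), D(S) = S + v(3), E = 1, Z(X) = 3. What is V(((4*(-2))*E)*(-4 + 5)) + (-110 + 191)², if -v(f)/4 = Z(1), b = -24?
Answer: 6459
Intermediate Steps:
v(f) = -12 (v(f) = -4*3 = -12)
D(S) = -12 + S (D(S) = S - 12 = -12 + S)
V(s) = -102 (V(s) = 6 + 3*(-12 - 24) = 6 + 3*(-36) = 6 - 108 = -102)
V(((4*(-2))*E)*(-4 + 5)) + (-110 + 191)² = -102 + (-110 + 191)² = -102 + 81² = -102 + 6561 = 6459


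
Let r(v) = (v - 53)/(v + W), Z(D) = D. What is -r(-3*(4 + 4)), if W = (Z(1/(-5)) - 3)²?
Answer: -1925/344 ≈ -5.5959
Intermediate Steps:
W = 256/25 (W = (1/(-5) - 3)² = (-⅕ - 3)² = (-16/5)² = 256/25 ≈ 10.240)
r(v) = (-53 + v)/(256/25 + v) (r(v) = (v - 53)/(v + 256/25) = (-53 + v)/(256/25 + v))
-r(-3*(4 + 4)) = -25*(-53 - 3*(4 + 4))/(256 + 25*(-3*(4 + 4))) = -25*(-53 - 3*8)/(256 + 25*(-3*8)) = -25*(-53 - 24)/(256 + 25*(-24)) = -25*(-77)/(256 - 600) = -25*(-77)/(-344) = -25*(-1)*(-77)/344 = -1*1925/344 = -1925/344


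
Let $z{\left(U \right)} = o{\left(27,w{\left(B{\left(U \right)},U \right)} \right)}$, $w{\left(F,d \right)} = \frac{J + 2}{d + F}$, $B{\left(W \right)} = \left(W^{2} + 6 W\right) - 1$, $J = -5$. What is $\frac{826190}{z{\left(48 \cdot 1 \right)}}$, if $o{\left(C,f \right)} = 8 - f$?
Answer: $\frac{436063082}{4223} \approx 1.0326 \cdot 10^{5}$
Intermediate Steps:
$B{\left(W \right)} = -1 + W^{2} + 6 W$
$w{\left(F,d \right)} = - \frac{3}{F + d}$ ($w{\left(F,d \right)} = \frac{-5 + 2}{d + F} = - \frac{3}{F + d}$)
$z{\left(U \right)} = 8 + \frac{3}{-1 + U^{2} + 7 U}$ ($z{\left(U \right)} = 8 - - \frac{3}{\left(-1 + U^{2} + 6 U\right) + U} = 8 - - \frac{3}{-1 + U^{2} + 7 U} = 8 + \frac{3}{-1 + U^{2} + 7 U}$)
$\frac{826190}{z{\left(48 \cdot 1 \right)}} = \frac{826190}{\frac{1}{-1 + \left(48 \cdot 1\right)^{2} + 7 \cdot 48 \cdot 1} \left(-5 + 8 \left(48 \cdot 1\right)^{2} + 56 \cdot 48 \cdot 1\right)} = \frac{826190}{\frac{1}{-1 + 48^{2} + 7 \cdot 48} \left(-5 + 8 \cdot 48^{2} + 56 \cdot 48\right)} = \frac{826190}{\frac{1}{-1 + 2304 + 336} \left(-5 + 8 \cdot 2304 + 2688\right)} = \frac{826190}{\frac{1}{2639} \left(-5 + 18432 + 2688\right)} = \frac{826190}{\frac{1}{2639} \cdot 21115} = \frac{826190}{\frac{21115}{2639}} = 826190 \cdot \frac{2639}{21115} = \frac{436063082}{4223}$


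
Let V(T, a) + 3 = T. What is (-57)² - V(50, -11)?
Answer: 3202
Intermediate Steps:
V(T, a) = -3 + T
(-57)² - V(50, -11) = (-57)² - (-3 + 50) = 3249 - 1*47 = 3249 - 47 = 3202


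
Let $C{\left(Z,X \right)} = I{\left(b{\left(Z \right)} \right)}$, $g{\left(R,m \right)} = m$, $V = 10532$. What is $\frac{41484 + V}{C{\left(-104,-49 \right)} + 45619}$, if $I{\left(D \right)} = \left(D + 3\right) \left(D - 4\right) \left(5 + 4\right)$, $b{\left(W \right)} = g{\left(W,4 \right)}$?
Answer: $\frac{52016}{45619} \approx 1.1402$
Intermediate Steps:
$b{\left(W \right)} = 4$
$I{\left(D \right)} = 9 \left(-4 + D\right) \left(3 + D\right)$ ($I{\left(D \right)} = \left(3 + D\right) \left(-4 + D\right) 9 = \left(-4 + D\right) \left(3 + D\right) 9 = 9 \left(-4 + D\right) \left(3 + D\right)$)
$C{\left(Z,X \right)} = 0$ ($C{\left(Z,X \right)} = -108 - 36 + 9 \cdot 4^{2} = -108 - 36 + 9 \cdot 16 = -108 - 36 + 144 = 0$)
$\frac{41484 + V}{C{\left(-104,-49 \right)} + 45619} = \frac{41484 + 10532}{0 + 45619} = \frac{52016}{45619}$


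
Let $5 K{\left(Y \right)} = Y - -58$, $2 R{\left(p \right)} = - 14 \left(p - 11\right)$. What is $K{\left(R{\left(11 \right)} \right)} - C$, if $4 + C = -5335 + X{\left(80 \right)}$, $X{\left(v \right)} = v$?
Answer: $\frac{26353}{5} \approx 5270.6$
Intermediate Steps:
$R{\left(p \right)} = 77 - 7 p$ ($R{\left(p \right)} = \frac{\left(-14\right) \left(p - 11\right)}{2} = \frac{\left(-14\right) \left(-11 + p\right)}{2} = \frac{154 - 14 p}{2} = 77 - 7 p$)
$K{\left(Y \right)} = \frac{58}{5} + \frac{Y}{5}$ ($K{\left(Y \right)} = \frac{Y - -58}{5} = \frac{Y + 58}{5} = \frac{58 + Y}{5} = \frac{58}{5} + \frac{Y}{5}$)
$C = -5259$ ($C = -4 + \left(-5335 + 80\right) = -4 - 5255 = -5259$)
$K{\left(R{\left(11 \right)} \right)} - C = \left(\frac{58}{5} + \frac{77 - 77}{5}\right) - -5259 = \left(\frac{58}{5} + \frac{77 - 77}{5}\right) + 5259 = \left(\frac{58}{5} + \frac{1}{5} \cdot 0\right) + 5259 = \left(\frac{58}{5} + 0\right) + 5259 = \frac{58}{5} + 5259 = \frac{26353}{5}$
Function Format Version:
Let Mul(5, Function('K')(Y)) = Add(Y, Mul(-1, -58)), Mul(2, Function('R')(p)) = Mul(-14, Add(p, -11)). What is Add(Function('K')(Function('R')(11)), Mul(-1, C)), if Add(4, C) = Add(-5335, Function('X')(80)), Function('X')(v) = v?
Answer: Rational(26353, 5) ≈ 5270.6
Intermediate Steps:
Function('R')(p) = Add(77, Mul(-7, p)) (Function('R')(p) = Mul(Rational(1, 2), Mul(-14, Add(p, -11))) = Mul(Rational(1, 2), Mul(-14, Add(-11, p))) = Mul(Rational(1, 2), Add(154, Mul(-14, p))) = Add(77, Mul(-7, p)))
Function('K')(Y) = Add(Rational(58, 5), Mul(Rational(1, 5), Y)) (Function('K')(Y) = Mul(Rational(1, 5), Add(Y, Mul(-1, -58))) = Mul(Rational(1, 5), Add(Y, 58)) = Mul(Rational(1, 5), Add(58, Y)) = Add(Rational(58, 5), Mul(Rational(1, 5), Y)))
C = -5259 (C = Add(-4, Add(-5335, 80)) = Add(-4, -5255) = -5259)
Add(Function('K')(Function('R')(11)), Mul(-1, C)) = Add(Add(Rational(58, 5), Mul(Rational(1, 5), Add(77, Mul(-7, 11)))), Mul(-1, -5259)) = Add(Add(Rational(58, 5), Mul(Rational(1, 5), Add(77, -77))), 5259) = Add(Add(Rational(58, 5), Mul(Rational(1, 5), 0)), 5259) = Add(Add(Rational(58, 5), 0), 5259) = Add(Rational(58, 5), 5259) = Rational(26353, 5)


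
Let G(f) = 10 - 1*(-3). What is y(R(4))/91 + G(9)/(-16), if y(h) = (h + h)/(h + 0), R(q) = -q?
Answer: -1151/1456 ≈ -0.79052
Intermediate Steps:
G(f) = 13 (G(f) = 10 + 3 = 13)
y(h) = 2 (y(h) = (2*h)/h = 2)
y(R(4))/91 + G(9)/(-16) = 2/91 + 13/(-16) = 2*(1/91) + 13*(-1/16) = 2/91 - 13/16 = -1151/1456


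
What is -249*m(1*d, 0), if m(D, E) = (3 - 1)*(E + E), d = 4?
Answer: 0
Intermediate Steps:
m(D, E) = 4*E (m(D, E) = 2*(2*E) = 4*E)
-249*m(1*d, 0) = -996*0 = -249*0 = 0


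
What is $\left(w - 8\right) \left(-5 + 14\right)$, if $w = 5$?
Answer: $-27$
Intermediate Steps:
$\left(w - 8\right) \left(-5 + 14\right) = \left(5 - 8\right) \left(-5 + 14\right) = \left(5 - 8\right) 9 = \left(-3\right) 9 = -27$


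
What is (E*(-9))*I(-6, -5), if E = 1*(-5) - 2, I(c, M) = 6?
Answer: 378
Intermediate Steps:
E = -7 (E = -5 - 2 = -7)
(E*(-9))*I(-6, -5) = -7*(-9)*6 = 63*6 = 378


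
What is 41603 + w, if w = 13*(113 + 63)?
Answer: 43891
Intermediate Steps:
w = 2288 (w = 13*176 = 2288)
41603 + w = 41603 + 2288 = 43891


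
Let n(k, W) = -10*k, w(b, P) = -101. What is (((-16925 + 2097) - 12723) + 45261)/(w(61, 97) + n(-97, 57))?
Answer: 1610/79 ≈ 20.380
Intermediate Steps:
(((-16925 + 2097) - 12723) + 45261)/(w(61, 97) + n(-97, 57)) = (((-16925 + 2097) - 12723) + 45261)/(-101 - 10*(-97)) = ((-14828 - 12723) + 45261)/(-101 + 970) = (-27551 + 45261)/869 = 17710*(1/869) = 1610/79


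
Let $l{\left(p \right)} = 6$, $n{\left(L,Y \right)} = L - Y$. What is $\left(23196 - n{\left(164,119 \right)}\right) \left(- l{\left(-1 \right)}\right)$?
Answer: $-138906$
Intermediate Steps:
$\left(23196 - n{\left(164,119 \right)}\right) \left(- l{\left(-1 \right)}\right) = \left(23196 - \left(164 - 119\right)\right) \left(\left(-1\right) 6\right) = \left(23196 - \left(164 - 119\right)\right) \left(-6\right) = \left(23196 - 45\right) \left(-6\right) = 23151 \left(-6\right) = -138906$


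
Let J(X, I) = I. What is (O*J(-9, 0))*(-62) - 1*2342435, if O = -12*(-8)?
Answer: -2342435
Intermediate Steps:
O = 96
(O*J(-9, 0))*(-62) - 1*2342435 = (96*0)*(-62) - 1*2342435 = 0*(-62) - 2342435 = 0 - 2342435 = -2342435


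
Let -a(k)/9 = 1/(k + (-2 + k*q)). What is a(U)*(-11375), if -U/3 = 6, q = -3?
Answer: 102375/34 ≈ 3011.0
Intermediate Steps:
U = -18 (U = -3*6 = -18)
a(k) = -9/(-2 - 2*k) (a(k) = -9/(k + (-2 + k*(-3))) = -9/(k + (-2 - 3*k)) = -9/(-2 - 2*k))
a(U)*(-11375) = (9/(2*(1 - 18)))*(-11375) = ((9/2)/(-17))*(-11375) = ((9/2)*(-1/17))*(-11375) = -9/34*(-11375) = 102375/34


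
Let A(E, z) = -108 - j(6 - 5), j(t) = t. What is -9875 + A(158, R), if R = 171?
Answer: -9984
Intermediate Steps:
A(E, z) = -109 (A(E, z) = -108 - (6 - 5) = -108 - 1*1 = -108 - 1 = -109)
-9875 + A(158, R) = -9875 - 109 = -9984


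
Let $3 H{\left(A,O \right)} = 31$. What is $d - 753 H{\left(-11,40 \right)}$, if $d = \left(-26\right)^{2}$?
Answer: $-7105$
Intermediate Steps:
$H{\left(A,O \right)} = \frac{31}{3}$ ($H{\left(A,O \right)} = \frac{1}{3} \cdot 31 = \frac{31}{3}$)
$d = 676$
$d - 753 H{\left(-11,40 \right)} = 676 - 7781 = -7105$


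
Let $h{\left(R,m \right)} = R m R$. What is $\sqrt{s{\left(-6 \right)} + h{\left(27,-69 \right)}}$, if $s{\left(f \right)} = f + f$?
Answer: $i \sqrt{50313} \approx 224.31 i$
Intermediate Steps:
$h{\left(R,m \right)} = m R^{2}$
$s{\left(f \right)} = 2 f$
$\sqrt{s{\left(-6 \right)} + h{\left(27,-69 \right)}} = \sqrt{2 \left(-6\right) - 69 \cdot 27^{2}} = \sqrt{-12 - 50301} = \sqrt{-50313} = i \sqrt{50313}$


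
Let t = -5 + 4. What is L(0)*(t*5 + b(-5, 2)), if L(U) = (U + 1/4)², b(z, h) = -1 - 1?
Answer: -7/16 ≈ -0.43750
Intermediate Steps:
b(z, h) = -2
t = -1
L(U) = (¼ + U)² (L(U) = (U + ¼)² = (¼ + U)²)
L(0)*(t*5 + b(-5, 2)) = ((1 + 4*0)²/16)*(-1*5 - 2) = ((1 + 0)²/16)*(-5 - 2) = ((1/16)*1²)*(-7) = ((1/16)*1)*(-7) = (1/16)*(-7) = -7/16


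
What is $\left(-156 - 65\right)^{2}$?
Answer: $48841$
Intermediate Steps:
$\left(-156 - 65\right)^{2} = \left(-221\right)^{2} = 48841$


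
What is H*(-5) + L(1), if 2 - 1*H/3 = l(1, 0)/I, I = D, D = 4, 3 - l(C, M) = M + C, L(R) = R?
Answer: -43/2 ≈ -21.500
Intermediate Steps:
l(C, M) = 3 - C - M (l(C, M) = 3 - (M + C) = 3 - (C + M) = 3 + (-C - M) = 3 - C - M)
I = 4
H = 9/2 (H = 6 - 3*(3 - 1*1 - 1*0)/4 = 6 - 3*(3 - 1 + 0)/4 = 6 - 6/4 = 6 - 3*½ = 6 - 3/2 = 9/2 ≈ 4.5000)
H*(-5) + L(1) = (9/2)*(-5) + 1 = -45/2 + 1 = -43/2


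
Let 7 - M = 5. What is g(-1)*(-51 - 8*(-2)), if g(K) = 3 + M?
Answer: -175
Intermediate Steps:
M = 2 (M = 7 - 1*5 = 7 - 5 = 2)
g(K) = 5 (g(K) = 3 + 2 = 5)
g(-1)*(-51 - 8*(-2)) = 5*(-51 - 8*(-2)) = 5*(-51 + 16) = 5*(-35) = -175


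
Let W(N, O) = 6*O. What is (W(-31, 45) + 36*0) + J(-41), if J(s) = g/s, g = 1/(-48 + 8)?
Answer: 442801/1640 ≈ 270.00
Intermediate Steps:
g = -1/40 (g = 1/(-40) = -1/40 ≈ -0.025000)
J(s) = -1/(40*s)
(W(-31, 45) + 36*0) + J(-41) = (6*45 + 36*0) - 1/40/(-41) = (270 + 0) - 1/40*(-1/41) = 270 + 1/1640 = 442801/1640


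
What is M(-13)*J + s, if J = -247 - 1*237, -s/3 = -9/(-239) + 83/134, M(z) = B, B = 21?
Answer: -325575393/32026 ≈ -10166.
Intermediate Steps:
M(z) = 21
s = -63129/32026 (s = -3*(-9/(-239) + 83/134) = -3*(-9*(-1/239) + 83*(1/134)) = -3*(9/239 + 83/134) = -3*21043/32026 = -63129/32026 ≈ -1.9712)
J = -484 (J = -247 - 237 = -484)
M(-13)*J + s = 21*(-484) - 63129/32026 = -10164 - 63129/32026 = -325575393/32026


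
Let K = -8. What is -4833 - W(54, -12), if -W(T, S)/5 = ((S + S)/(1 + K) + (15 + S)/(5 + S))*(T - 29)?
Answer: -4458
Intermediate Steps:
W(T, S) = -5*(-29 + T)*(-2*S/7 + (15 + S)/(5 + S)) (W(T, S) = -5*((S + S)/(1 - 8) + (15 + S)/(5 + S))*(T - 29) = -5*((2*S)/(-7) + (15 + S)/(5 + S))*(-29 + T) = -5*((2*S)*(-⅐) + (15 + S)/(5 + S))*(-29 + T) = -5*(-2*S/7 + (15 + S)/(5 + S))*(-29 + T) = -5*(-29 + T)*(-2*S/7 + (15 + S)/(5 + S)))
-4833 - W(54, -12) = -4833 - 5*(3045 - 105*54 - 87*(-12) - 58*(-12)² + 2*54*(-12)² + 3*(-12)*54)/(7*(5 - 12)) = -4833 - 5*(3045 - 5670 + 1044 - 58*144 + 2*54*144 - 1944)/(7*(-7)) = -4833 - 5*(-1)*(3045 - 5670 + 1044 - 8352 + 15552 - 1944)/(7*7) = -4833 - 5*(-1)*3675/(7*7) = -4833 - 1*(-375) = -4833 + 375 = -4458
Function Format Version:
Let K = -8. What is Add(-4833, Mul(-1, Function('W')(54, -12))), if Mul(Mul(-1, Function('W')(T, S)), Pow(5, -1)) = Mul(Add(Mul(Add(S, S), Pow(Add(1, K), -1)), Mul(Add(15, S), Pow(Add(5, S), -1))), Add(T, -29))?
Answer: -4458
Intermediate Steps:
Function('W')(T, S) = Mul(-5, Add(-29, T), Add(Mul(Rational(-2, 7), S), Mul(Pow(Add(5, S), -1), Add(15, S)))) (Function('W')(T, S) = Mul(-5, Mul(Add(Mul(Add(S, S), Pow(Add(1, -8), -1)), Mul(Add(15, S), Pow(Add(5, S), -1))), Add(T, -29))) = Mul(-5, Mul(Add(Mul(Mul(2, S), Pow(-7, -1)), Mul(Pow(Add(5, S), -1), Add(15, S))), Add(-29, T))) = Mul(-5, Mul(Add(Mul(Mul(2, S), Rational(-1, 7)), Mul(Pow(Add(5, S), -1), Add(15, S))), Add(-29, T))) = Mul(-5, Mul(Add(Mul(Rational(-2, 7), S), Mul(Pow(Add(5, S), -1), Add(15, S))), Add(-29, T))) = Mul(-5, Mul(Add(-29, T), Add(Mul(Rational(-2, 7), S), Mul(Pow(Add(5, S), -1), Add(15, S))))) = Mul(-5, Add(-29, T), Add(Mul(Rational(-2, 7), S), Mul(Pow(Add(5, S), -1), Add(15, S)))))
Add(-4833, Mul(-1, Function('W')(54, -12))) = Add(-4833, Mul(-1, Mul(Rational(5, 7), Pow(Add(5, -12), -1), Add(3045, Mul(-105, 54), Mul(-87, -12), Mul(-58, Pow(-12, 2)), Mul(2, 54, Pow(-12, 2)), Mul(3, -12, 54))))) = Add(-4833, Mul(-1, Mul(Rational(5, 7), Pow(-7, -1), Add(3045, -5670, 1044, Mul(-58, 144), Mul(2, 54, 144), -1944)))) = Add(-4833, Mul(-1, Mul(Rational(5, 7), Rational(-1, 7), Add(3045, -5670, 1044, -8352, 15552, -1944)))) = Add(-4833, Mul(-1, Mul(Rational(5, 7), Rational(-1, 7), 3675))) = Add(-4833, Mul(-1, -375)) = Add(-4833, 375) = -4458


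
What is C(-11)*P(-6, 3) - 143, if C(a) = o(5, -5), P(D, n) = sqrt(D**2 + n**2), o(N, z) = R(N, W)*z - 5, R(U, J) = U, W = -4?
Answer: -143 - 90*sqrt(5) ≈ -344.25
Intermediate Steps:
o(N, z) = -5 + N*z (o(N, z) = N*z - 5 = -5 + N*z)
C(a) = -30 (C(a) = -5 + 5*(-5) = -5 - 25 = -30)
C(-11)*P(-6, 3) - 143 = -30*sqrt((-6)**2 + 3**2) - 143 = -30*sqrt(36 + 9) - 143 = -90*sqrt(5) - 143 = -143 - 90*sqrt(5)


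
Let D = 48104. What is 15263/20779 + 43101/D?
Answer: 1629807031/999553016 ≈ 1.6305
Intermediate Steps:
15263/20779 + 43101/D = 15263/20779 + 43101/48104 = 1629807031/999553016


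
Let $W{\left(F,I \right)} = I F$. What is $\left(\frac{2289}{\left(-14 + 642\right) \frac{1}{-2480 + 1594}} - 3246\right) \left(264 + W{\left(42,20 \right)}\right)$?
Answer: $- \frac{1122365592}{157} \approx -7.1488 \cdot 10^{6}$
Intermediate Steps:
$W{\left(F,I \right)} = F I$
$\left(\frac{2289}{\left(-14 + 642\right) \frac{1}{-2480 + 1594}} - 3246\right) \left(264 + W{\left(42,20 \right)}\right) = \left(\frac{2289}{\left(-14 + 642\right) \frac{1}{-2480 + 1594}} - 3246\right) \left(264 + 42 \cdot 20\right) = \left(\frac{2289}{628 \frac{1}{-886}} - 3246\right) \left(264 + 840\right) = \left(\frac{2289}{628 \left(- \frac{1}{886}\right)} - 3246\right) 1104 = \left(\frac{2289}{- \frac{314}{443}} - 3246\right) 1104 = \left(2289 \left(- \frac{443}{314}\right) - 3246\right) 1104 = \left(- \frac{1014027}{314} - 3246\right) 1104 = \left(- \frac{2033271}{314}\right) 1104 = - \frac{1122365592}{157}$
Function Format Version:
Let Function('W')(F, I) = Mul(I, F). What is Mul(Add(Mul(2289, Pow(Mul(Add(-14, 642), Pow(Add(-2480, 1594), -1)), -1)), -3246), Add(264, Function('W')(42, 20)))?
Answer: Rational(-1122365592, 157) ≈ -7.1488e+6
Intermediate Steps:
Function('W')(F, I) = Mul(F, I)
Mul(Add(Mul(2289, Pow(Mul(Add(-14, 642), Pow(Add(-2480, 1594), -1)), -1)), -3246), Add(264, Function('W')(42, 20))) = Mul(Add(Mul(2289, Pow(Mul(Add(-14, 642), Pow(Add(-2480, 1594), -1)), -1)), -3246), Add(264, Mul(42, 20))) = Mul(Add(Mul(2289, Pow(Mul(628, Pow(-886, -1)), -1)), -3246), Add(264, 840)) = Mul(Add(Mul(2289, Pow(Mul(628, Rational(-1, 886)), -1)), -3246), 1104) = Mul(Add(Mul(2289, Pow(Rational(-314, 443), -1)), -3246), 1104) = Mul(Add(Mul(2289, Rational(-443, 314)), -3246), 1104) = Mul(Add(Rational(-1014027, 314), -3246), 1104) = Mul(Rational(-2033271, 314), 1104) = Rational(-1122365592, 157)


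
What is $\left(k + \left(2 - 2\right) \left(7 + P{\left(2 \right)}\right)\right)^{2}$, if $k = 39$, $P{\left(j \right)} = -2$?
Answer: $1521$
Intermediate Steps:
$\left(k + \left(2 - 2\right) \left(7 + P{\left(2 \right)}\right)\right)^{2} = \left(39 + \left(2 - 2\right) \left(7 - 2\right)\right)^{2} = \left(39 + \left(2 - 2\right) 5\right)^{2} = \left(39 + 0 \cdot 5\right)^{2} = \left(39 + 0\right)^{2} = 39^{2} = 1521$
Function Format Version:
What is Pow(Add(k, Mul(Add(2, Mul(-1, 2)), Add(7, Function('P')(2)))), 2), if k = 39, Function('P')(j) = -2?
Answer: 1521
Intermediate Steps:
Pow(Add(k, Mul(Add(2, Mul(-1, 2)), Add(7, Function('P')(2)))), 2) = Pow(Add(39, Mul(Add(2, Mul(-1, 2)), Add(7, -2))), 2) = Pow(Add(39, Mul(Add(2, -2), 5)), 2) = Pow(Add(39, Mul(0, 5)), 2) = Pow(Add(39, 0), 2) = Pow(39, 2) = 1521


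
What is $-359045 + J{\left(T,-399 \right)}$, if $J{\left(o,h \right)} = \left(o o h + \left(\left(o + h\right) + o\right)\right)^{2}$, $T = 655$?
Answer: $29302614310685051$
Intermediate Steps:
$J{\left(o,h \right)} = \left(h + 2 o + h o^{2}\right)^{2}$ ($J{\left(o,h \right)} = \left(o^{2} h + \left(\left(h + o\right) + o\right)\right)^{2} = \left(h o^{2} + \left(h + 2 o\right)\right)^{2} = \left(h + 2 o + h o^{2}\right)^{2}$)
$-359045 + J{\left(T,-399 \right)} = -359045 + \left(-399 + 2 \cdot 655 - 399 \cdot 655^{2}\right)^{2} = -359045 + \left(-399 + 1310 - 171180975\right)^{2} = -359045 + \left(-171180064\right)^{2} = -359045 + 29302614311044096 = 29302614310685051$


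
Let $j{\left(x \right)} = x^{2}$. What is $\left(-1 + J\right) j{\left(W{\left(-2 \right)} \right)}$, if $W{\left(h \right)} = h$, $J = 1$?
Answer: $0$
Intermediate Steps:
$\left(-1 + J\right) j{\left(W{\left(-2 \right)} \right)} = \left(-1 + 1\right) \left(-2\right)^{2} = 0 \cdot 4 = 0$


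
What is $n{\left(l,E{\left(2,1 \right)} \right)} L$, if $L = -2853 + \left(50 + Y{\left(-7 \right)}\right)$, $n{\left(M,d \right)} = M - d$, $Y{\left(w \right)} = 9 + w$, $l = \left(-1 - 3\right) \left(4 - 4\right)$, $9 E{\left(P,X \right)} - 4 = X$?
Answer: $\frac{14005}{9} \approx 1556.1$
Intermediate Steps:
$E{\left(P,X \right)} = \frac{4}{9} + \frac{X}{9}$
$l = 0$ ($l = \left(-4\right) 0 = 0$)
$L = -2801$ ($L = -2853 + \left(50 + \left(9 - 7\right)\right) = -2853 + \left(50 + 2\right) = -2853 + 52 = -2801$)
$n{\left(l,E{\left(2,1 \right)} \right)} L = \left(0 - \left(\frac{4}{9} + \frac{1}{9} \cdot 1\right)\right) \left(-2801\right) = \left(0 - \left(\frac{4}{9} + \frac{1}{9}\right)\right) \left(-2801\right) = \left(0 - \frac{5}{9}\right) \left(-2801\right) = \left(- \frac{5}{9}\right) \left(-2801\right) = \frac{14005}{9}$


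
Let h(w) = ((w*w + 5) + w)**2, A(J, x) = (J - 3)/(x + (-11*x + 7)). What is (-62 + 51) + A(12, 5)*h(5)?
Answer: -11498/43 ≈ -267.40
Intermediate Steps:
A(J, x) = (-3 + J)/(7 - 10*x) (A(J, x) = (-3 + J)/(x + (7 - 11*x)) = (-3 + J)/(7 - 10*x))
h(w) = (5 + w + w**2)**2 (h(w) = ((w**2 + 5) + w)**2 = ((5 + w**2) + w)**2 = (5 + w + w**2)**2)
(-62 + 51) + A(12, 5)*h(5) = (-62 + 51) + ((3 - 1*12)/(-7 + 10*5))*(5 + 5 + 5**2)**2 = -11 + ((3 - 12)/(-7 + 50))*(5 + 5 + 25)**2 = -11 + (-9/43)*35**2 = -11 + ((1/43)*(-9))*1225 = -11 - 9/43*1225 = -11 - 11025/43 = -11498/43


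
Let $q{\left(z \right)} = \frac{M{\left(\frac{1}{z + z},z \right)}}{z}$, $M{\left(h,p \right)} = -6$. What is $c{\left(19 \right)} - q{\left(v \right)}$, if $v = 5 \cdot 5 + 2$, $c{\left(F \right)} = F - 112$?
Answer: $- \frac{835}{9} \approx -92.778$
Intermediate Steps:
$c{\left(F \right)} = -112 + F$
$v = 27$ ($v = 25 + 2 = 27$)
$q{\left(z \right)} = - \frac{6}{z}$
$c{\left(19 \right)} - q{\left(v \right)} = \left(-112 + 19\right) - - \frac{6}{27} = -93 - \left(-6\right) \frac{1}{27} = -93 - - \frac{2}{9} = -93 + \frac{2}{9} = - \frac{835}{9}$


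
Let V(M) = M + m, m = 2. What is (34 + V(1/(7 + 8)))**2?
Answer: 292681/225 ≈ 1300.8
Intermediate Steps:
V(M) = 2 + M (V(M) = M + 2 = 2 + M)
(34 + V(1/(7 + 8)))**2 = (34 + (2 + 1/(7 + 8)))**2 = (34 + (2 + 1/15))**2 = (34 + 31/15)**2 = (541/15)**2 = 292681/225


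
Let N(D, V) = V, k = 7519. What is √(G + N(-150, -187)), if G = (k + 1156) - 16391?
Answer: I*√7903 ≈ 88.899*I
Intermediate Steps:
G = -7716 (G = (7519 + 1156) - 16391 = 8675 - 16391 = -7716)
√(G + N(-150, -187)) = √(-7716 - 187) = √(-7903) = I*√7903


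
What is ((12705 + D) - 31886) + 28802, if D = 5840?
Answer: 15461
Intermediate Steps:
((12705 + D) - 31886) + 28802 = ((12705 + 5840) - 31886) + 28802 = (18545 - 31886) + 28802 = -13341 + 28802 = 15461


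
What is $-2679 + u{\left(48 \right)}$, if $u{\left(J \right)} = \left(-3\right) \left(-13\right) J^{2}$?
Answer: $87177$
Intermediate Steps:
$u{\left(J \right)} = 39 J^{2}$
$-2679 + u{\left(48 \right)} = -2679 + 39 \cdot 48^{2} = -2679 + 39 \cdot 2304 = -2679 + 89856 = 87177$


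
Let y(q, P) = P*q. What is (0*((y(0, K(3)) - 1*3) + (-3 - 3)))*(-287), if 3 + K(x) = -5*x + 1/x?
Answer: 0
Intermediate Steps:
K(x) = -3 + 1/x - 5*x (K(x) = -3 + (-5*x + 1/x) = -3 + (1/x - 5*x) = -3 + 1/x - 5*x)
(0*((y(0, K(3)) - 1*3) + (-3 - 3)))*(-287) = (0*(((-3 + 1/3 - 5*3)*0 - 1*3) + (-3 - 3)))*(-287) = (0*(((-3 + ⅓ - 15)*0 - 3) - 6))*(-287) = (0*((-53/3*0 - 3) - 6))*(-287) = (0*((0 - 3) - 6))*(-287) = (0*(-3 - 6))*(-287) = (0*(-9))*(-287) = 0*(-287) = 0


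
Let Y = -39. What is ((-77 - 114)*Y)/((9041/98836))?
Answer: 736229364/9041 ≈ 81432.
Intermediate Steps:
((-77 - 114)*Y)/((9041/98836)) = ((-77 - 114)*(-39))/((9041/98836)) = (-191*(-39))/((9041*(1/98836))) = 7449/(9041/98836) = 7449*(98836/9041) = 736229364/9041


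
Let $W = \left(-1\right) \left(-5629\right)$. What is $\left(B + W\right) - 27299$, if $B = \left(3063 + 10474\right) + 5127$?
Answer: $-3006$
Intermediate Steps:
$W = 5629$
$B = 18664$ ($B = 13537 + 5127 = 18664$)
$\left(B + W\right) - 27299 = \left(18664 + 5629\right) - 27299 = 24293 - 27299 = -3006$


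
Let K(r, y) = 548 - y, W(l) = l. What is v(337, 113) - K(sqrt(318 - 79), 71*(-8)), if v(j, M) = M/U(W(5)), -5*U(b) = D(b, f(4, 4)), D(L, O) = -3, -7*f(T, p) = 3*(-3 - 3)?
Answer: -2783/3 ≈ -927.67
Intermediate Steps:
f(T, p) = 18/7 (f(T, p) = -3*(-3 - 3)/7 = -3*(-6)/7 = -1/7*(-18) = 18/7)
U(b) = 3/5 (U(b) = -1/5*(-3) = 3/5)
v(j, M) = 5*M/3 (v(j, M) = M/(3/5) = M*(5/3) = 5*M/3)
v(337, 113) - K(sqrt(318 - 79), 71*(-8)) = (5/3)*113 - (548 - 71*(-8)) = 565/3 - (548 - 1*(-568)) = 565/3 - (548 + 568) = 565/3 - 1*1116 = 565/3 - 1116 = -2783/3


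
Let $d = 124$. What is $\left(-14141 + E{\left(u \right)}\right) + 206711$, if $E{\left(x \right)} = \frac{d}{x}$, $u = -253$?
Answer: $\frac{48720086}{253} \approx 1.9257 \cdot 10^{5}$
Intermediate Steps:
$E{\left(x \right)} = \frac{124}{x}$
$\left(-14141 + E{\left(u \right)}\right) + 206711 = \left(-14141 + \frac{124}{-253}\right) + 206711 = \left(-14141 + 124 \left(- \frac{1}{253}\right)\right) + 206711 = \left(-14141 - \frac{124}{253}\right) + 206711 = - \frac{3577797}{253} + 206711 = \frac{48720086}{253}$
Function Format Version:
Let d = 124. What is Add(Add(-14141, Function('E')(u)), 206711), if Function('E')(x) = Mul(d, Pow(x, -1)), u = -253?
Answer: Rational(48720086, 253) ≈ 1.9257e+5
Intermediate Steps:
Function('E')(x) = Mul(124, Pow(x, -1))
Add(Add(-14141, Function('E')(u)), 206711) = Add(Add(-14141, Mul(124, Pow(-253, -1))), 206711) = Add(Add(-14141, Mul(124, Rational(-1, 253))), 206711) = Add(Add(-14141, Rational(-124, 253)), 206711) = Add(Rational(-3577797, 253), 206711) = Rational(48720086, 253)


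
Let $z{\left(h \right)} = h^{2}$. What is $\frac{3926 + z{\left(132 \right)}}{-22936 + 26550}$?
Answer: $\frac{10675}{1807} \approx 5.9076$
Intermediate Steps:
$\frac{3926 + z{\left(132 \right)}}{-22936 + 26550} = \frac{3926 + 132^{2}}{-22936 + 26550} = \frac{3926 + 17424}{3614} = 21350 \cdot \frac{1}{3614} = \frac{10675}{1807}$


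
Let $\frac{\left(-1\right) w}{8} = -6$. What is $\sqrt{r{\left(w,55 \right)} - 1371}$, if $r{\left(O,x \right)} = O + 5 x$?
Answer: $2 i \sqrt{262} \approx 32.373 i$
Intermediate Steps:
$w = 48$ ($w = \left(-8\right) \left(-6\right) = 48$)
$\sqrt{r{\left(w,55 \right)} - 1371} = \sqrt{\left(48 + 5 \cdot 55\right) - 1371} = \sqrt{\left(48 + 275\right) - 1371} = \sqrt{323 - 1371} = \sqrt{-1048} = 2 i \sqrt{262}$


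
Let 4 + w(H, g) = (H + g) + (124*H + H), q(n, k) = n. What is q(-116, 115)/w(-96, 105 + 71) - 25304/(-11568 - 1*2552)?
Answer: 9480088/5261465 ≈ 1.8018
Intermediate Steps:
w(H, g) = -4 + g + 126*H (w(H, g) = -4 + ((H + g) + (124*H + H)) = -4 + ((H + g) + 125*H) = -4 + (g + 126*H) = -4 + g + 126*H)
q(-116, 115)/w(-96, 105 + 71) - 25304/(-11568 - 1*2552) = -116/(-4 + (105 + 71) + 126*(-96)) - 25304/(-11568 - 1*2552) = -116/(-4 + 176 - 12096) - 25304/(-11568 - 2552) = -116/(-11924) - 25304/(-14120) = -116*(-1/11924) - 25304*(-1/14120) = 29/2981 + 3163/1765 = 9480088/5261465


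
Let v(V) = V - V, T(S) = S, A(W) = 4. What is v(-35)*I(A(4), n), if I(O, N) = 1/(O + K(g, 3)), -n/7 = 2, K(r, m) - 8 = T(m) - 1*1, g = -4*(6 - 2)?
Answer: 0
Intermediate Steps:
g = -16 (g = -4*4 = -16)
v(V) = 0
K(r, m) = 7 + m (K(r, m) = 8 + (m - 1*1) = 8 + (m - 1) = 8 + (-1 + m) = 7 + m)
n = -14 (n = -7*2 = -14)
I(O, N) = 1/(10 + O) (I(O, N) = 1/(O + (7 + 3)) = 1/(O + 10) = 1/(10 + O))
v(-35)*I(A(4), n) = 0/(10 + 4) = 0/14 = 0*(1/14) = 0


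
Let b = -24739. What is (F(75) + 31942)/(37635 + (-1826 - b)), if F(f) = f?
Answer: 32017/60548 ≈ 0.52879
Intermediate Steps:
(F(75) + 31942)/(37635 + (-1826 - b)) = (75 + 31942)/(37635 + (-1826 - 1*(-24739))) = 32017/(37635 + (-1826 + 24739)) = 32017/(37635 + 22913) = 32017/60548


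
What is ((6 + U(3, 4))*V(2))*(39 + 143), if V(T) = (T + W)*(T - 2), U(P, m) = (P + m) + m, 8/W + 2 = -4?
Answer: 0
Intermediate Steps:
W = -4/3 (W = 8/(-2 - 4) = 8/(-6) = 8*(-1/6) = -4/3 ≈ -1.3333)
U(P, m) = P + 2*m
V(T) = (-2 + T)*(-4/3 + T) (V(T) = (T - 4/3)*(T - 2) = (-4/3 + T)*(-2 + T) = (-2 + T)*(-4/3 + T))
((6 + U(3, 4))*V(2))*(39 + 143) = ((6 + (3 + 2*4))*(8/3 + 2**2 - 10/3*2))*(39 + 143) = ((6 + (3 + 8))*(8/3 + 4 - 20/3))*182 = ((6 + 11)*0)*182 = (17*0)*182 = 0*182 = 0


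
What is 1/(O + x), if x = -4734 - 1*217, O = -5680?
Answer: -1/10631 ≈ -9.4065e-5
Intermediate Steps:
x = -4951 (x = -4734 - 217 = -4951)
1/(O + x) = 1/(-5680 - 4951) = 1/(-10631) = -1/10631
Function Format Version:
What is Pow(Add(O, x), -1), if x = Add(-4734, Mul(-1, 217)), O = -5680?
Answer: Rational(-1, 10631) ≈ -9.4065e-5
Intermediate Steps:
x = -4951 (x = Add(-4734, -217) = -4951)
Pow(Add(O, x), -1) = Pow(Add(-5680, -4951), -1) = Pow(-10631, -1) = Rational(-1, 10631)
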